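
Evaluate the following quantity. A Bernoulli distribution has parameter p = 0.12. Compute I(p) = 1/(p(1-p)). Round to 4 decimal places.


For Bernoulli(p), Fisher information is I(p) = 1/(p*(1-p)).
p = 0.12, 1-p = 0.88.
p*(1-p) = 0.1056.
I(p) = 1/0.1056 = 9.4697

9.4697


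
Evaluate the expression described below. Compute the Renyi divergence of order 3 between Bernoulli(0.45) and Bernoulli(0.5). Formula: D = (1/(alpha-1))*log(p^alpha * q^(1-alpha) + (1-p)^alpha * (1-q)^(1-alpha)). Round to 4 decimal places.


Renyi divergence of order alpha between Bernoulli distributions:
D = (1/(alpha-1))*log(p^alpha * q^(1-alpha) + (1-p)^alpha * (1-q)^(1-alpha)).
alpha = 3, p = 0.45, q = 0.5.
p^alpha * q^(1-alpha) = 0.45^3 * 0.5^-2 = 0.3645.
(1-p)^alpha * (1-q)^(1-alpha) = 0.55^3 * 0.5^-2 = 0.6655.
sum = 0.3645 + 0.6655 = 1.03.
D = (1/2)*log(1.03) = 0.0148

0.0148


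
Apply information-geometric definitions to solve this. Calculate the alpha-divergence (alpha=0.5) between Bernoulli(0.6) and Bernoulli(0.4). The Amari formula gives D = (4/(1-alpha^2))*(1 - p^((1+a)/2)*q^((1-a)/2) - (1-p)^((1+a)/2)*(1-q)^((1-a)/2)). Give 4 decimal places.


Amari alpha-divergence:
D = (4/(1-alpha^2))*(1 - p^((1+a)/2)*q^((1-a)/2) - (1-p)^((1+a)/2)*(1-q)^((1-a)/2)).
alpha = 0.5, p = 0.6, q = 0.4.
e1 = (1+alpha)/2 = 0.75, e2 = (1-alpha)/2 = 0.25.
t1 = p^e1 * q^e2 = 0.6^0.75 * 0.4^0.25 = 0.542161.
t2 = (1-p)^e1 * (1-q)^e2 = 0.4^0.75 * 0.6^0.25 = 0.442673.
4/(1-alpha^2) = 5.333333.
D = 5.333333*(1 - 0.542161 - 0.442673) = 0.0809

0.0809


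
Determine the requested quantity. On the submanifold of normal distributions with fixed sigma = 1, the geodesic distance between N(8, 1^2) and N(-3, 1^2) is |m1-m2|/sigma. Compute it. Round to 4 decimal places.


On the fixed-variance normal subfamily, geodesic distance = |m1-m2|/sigma.
|8 - -3| = 11.
sigma = 1.
d = 11/1 = 11.0000

11.0000


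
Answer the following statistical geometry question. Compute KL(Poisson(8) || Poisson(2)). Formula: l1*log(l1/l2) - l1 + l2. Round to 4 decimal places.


KL divergence for Poisson:
KL = l1*log(l1/l2) - l1 + l2.
l1 = 8, l2 = 2.
log(8/2) = 1.386294.
l1*log(l1/l2) = 8 * 1.386294 = 11.090355.
KL = 11.090355 - 8 + 2 = 5.0904

5.0904


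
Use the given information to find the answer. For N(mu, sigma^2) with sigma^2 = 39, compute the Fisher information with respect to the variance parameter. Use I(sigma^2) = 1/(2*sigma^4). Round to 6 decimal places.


Fisher information for variance: I(sigma^2) = 1/(2*sigma^4).
sigma^2 = 39, so sigma^4 = 1521.
I = 1/(2*1521) = 1/3042 = 0.000329

0.000329


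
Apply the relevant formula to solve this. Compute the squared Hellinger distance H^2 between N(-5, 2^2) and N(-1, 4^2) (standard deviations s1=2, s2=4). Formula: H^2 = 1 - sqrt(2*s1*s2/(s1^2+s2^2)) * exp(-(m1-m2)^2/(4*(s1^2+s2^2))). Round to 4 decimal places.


Squared Hellinger distance for Gaussians:
H^2 = 1 - sqrt(2*s1*s2/(s1^2+s2^2)) * exp(-(m1-m2)^2/(4*(s1^2+s2^2))).
s1^2 = 4, s2^2 = 16, s1^2+s2^2 = 20.
sqrt(2*2*4/(20)) = 0.894427.
(m1-m2)^2 = (-4)^2 = 16.
exp(-16/(4*20)) = exp(-0.2) = 0.818731.
H^2 = 1 - 0.894427*0.818731 = 0.2677

0.2677


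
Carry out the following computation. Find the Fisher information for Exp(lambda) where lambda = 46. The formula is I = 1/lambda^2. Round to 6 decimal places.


Fisher information for exponential: I(lambda) = 1/lambda^2.
lambda = 46, lambda^2 = 2116.
I = 1/2116 = 0.000473

0.000473


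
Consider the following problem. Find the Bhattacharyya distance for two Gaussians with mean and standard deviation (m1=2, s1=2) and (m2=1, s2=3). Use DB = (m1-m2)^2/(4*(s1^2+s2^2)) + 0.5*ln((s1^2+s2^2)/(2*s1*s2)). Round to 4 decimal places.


Bhattacharyya distance between two Gaussians:
DB = (m1-m2)^2/(4*(s1^2+s2^2)) + (1/2)*ln((s1^2+s2^2)/(2*s1*s2)).
(m1-m2)^2 = (1)^2 = 1.
s1^2+s2^2 = 4 + 9 = 13.
term1 = 1/52 = 0.019231.
term2 = 0.5*ln(13/12.0) = 0.040021.
DB = 0.019231 + 0.040021 = 0.0593

0.0593


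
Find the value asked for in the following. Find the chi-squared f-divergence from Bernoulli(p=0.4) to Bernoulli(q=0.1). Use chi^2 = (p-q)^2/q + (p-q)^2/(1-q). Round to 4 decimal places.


Chi-squared divergence between Bernoulli distributions:
chi^2 = (p-q)^2/q + (p-q)^2/(1-q).
p = 0.4, q = 0.1, p-q = 0.3.
(p-q)^2 = 0.09.
term1 = 0.09/0.1 = 0.9.
term2 = 0.09/0.9 = 0.1.
chi^2 = 0.9 + 0.1 = 1.0000

1.0000


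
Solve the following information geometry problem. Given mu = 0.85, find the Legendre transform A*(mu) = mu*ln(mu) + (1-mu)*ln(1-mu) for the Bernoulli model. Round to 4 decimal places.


Legendre transform for Bernoulli:
A*(mu) = mu*log(mu) + (1-mu)*log(1-mu).
mu = 0.85, 1-mu = 0.15.
mu*log(mu) = 0.85*log(0.85) = -0.138141.
(1-mu)*log(1-mu) = 0.15*log(0.15) = -0.284568.
A* = -0.138141 + -0.284568 = -0.4227

-0.4227


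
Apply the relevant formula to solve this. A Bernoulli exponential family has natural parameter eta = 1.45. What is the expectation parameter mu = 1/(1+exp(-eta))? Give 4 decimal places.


Dual coordinate (expectation parameter) for Bernoulli:
mu = 1/(1+exp(-eta)).
eta = 1.45.
exp(-eta) = exp(-1.45) = 0.23457.
mu = 1/(1+0.23457) = 0.8100

0.8100


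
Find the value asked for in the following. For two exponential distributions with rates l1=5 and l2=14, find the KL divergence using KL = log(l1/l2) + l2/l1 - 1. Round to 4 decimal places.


KL divergence for exponential family:
KL = log(l1/l2) + l2/l1 - 1.
log(5/14) = -1.029619.
14/5 = 2.8.
KL = -1.029619 + 2.8 - 1 = 0.7704

0.7704


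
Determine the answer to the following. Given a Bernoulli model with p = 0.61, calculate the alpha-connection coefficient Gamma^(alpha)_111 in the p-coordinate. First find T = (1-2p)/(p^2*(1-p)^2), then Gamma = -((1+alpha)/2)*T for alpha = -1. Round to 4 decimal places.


Skewness (Amari-Chentsov) tensor: T = (1-2p)/(p^2*(1-p)^2).
p = 0.61, 1-2p = -0.22, p^2 = 0.3721, (1-p)^2 = 0.1521.
T = -0.22/(0.3721 * 0.1521) = -3.887172.
In the p-coordinate, Gamma^(alpha) = Gamma^(0) - (alpha/2)*T with Gamma^(0) = (1/2)*g'(p) = -T/2,
so Gamma^(alpha) = -((1+alpha)/2)*T.
alpha = -1, -(1+alpha)/2 = 0.0.
Gamma = 0.0 * -3.887172 = 0.0000

0.0000


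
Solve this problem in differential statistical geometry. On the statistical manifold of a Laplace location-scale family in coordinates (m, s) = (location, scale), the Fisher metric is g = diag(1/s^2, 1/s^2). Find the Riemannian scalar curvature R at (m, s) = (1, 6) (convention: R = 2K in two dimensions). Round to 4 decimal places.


The metric has the form g = (A dm^2 + B ds^2)/s^2 with A = 1, B = 1.
Substitute u = sqrt(A/B)*m: g = B*(du^2 + ds^2)/s^2, i.e. B times the
Poincare upper half-plane metric, which has constant Gaussian curvature -1.
Scaling a 2D metric by a constant c divides the Gaussian curvature by c,
so K = -1/B = -1/(1) = -1.0000 everywhere (the point (m, s) = (1, 6) is irrelevant:
the curvature is constant).
Scalar curvature in dimension 2: R = 2K = -2/(1) = -2.0000.

-2.0000


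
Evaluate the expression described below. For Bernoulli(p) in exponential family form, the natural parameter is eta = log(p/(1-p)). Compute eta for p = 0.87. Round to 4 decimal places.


Natural parameter for Bernoulli: eta = log(p/(1-p)).
p = 0.87, 1-p = 0.13.
p/(1-p) = 6.692308.
eta = log(6.692308) = 1.9010

1.9010


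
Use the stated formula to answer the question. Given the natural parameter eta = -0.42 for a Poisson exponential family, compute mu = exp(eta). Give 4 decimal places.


Expectation parameter for Poisson exponential family:
mu = exp(eta).
eta = -0.42.
mu = exp(-0.42) = 0.6570

0.6570


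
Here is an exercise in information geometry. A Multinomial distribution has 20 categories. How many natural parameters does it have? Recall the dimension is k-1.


Exponential family dimension calculation:
For Multinomial with k=20 categories, dim = k-1 = 19.

19


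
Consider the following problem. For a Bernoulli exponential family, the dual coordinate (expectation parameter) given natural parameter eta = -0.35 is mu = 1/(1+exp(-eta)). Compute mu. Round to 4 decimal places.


Dual coordinate (expectation parameter) for Bernoulli:
mu = 1/(1+exp(-eta)).
eta = -0.35.
exp(-eta) = exp(0.35) = 1.419068.
mu = 1/(1+1.419068) = 0.4134

0.4134


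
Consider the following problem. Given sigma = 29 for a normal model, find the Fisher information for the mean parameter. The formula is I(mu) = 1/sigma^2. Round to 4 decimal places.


The Fisher information for the mean of a normal distribution is I(mu) = 1/sigma^2.
sigma = 29, so sigma^2 = 841.
I(mu) = 1/841 = 0.0012

0.0012


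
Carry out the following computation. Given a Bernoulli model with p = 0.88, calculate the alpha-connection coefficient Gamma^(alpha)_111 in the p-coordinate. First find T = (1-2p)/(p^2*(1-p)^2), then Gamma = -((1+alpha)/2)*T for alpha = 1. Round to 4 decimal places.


Skewness (Amari-Chentsov) tensor: T = (1-2p)/(p^2*(1-p)^2).
p = 0.88, 1-2p = -0.76, p^2 = 0.7744, (1-p)^2 = 0.0144.
T = -0.76/(0.7744 * 0.0144) = -68.153122.
In the p-coordinate, Gamma^(alpha) = Gamma^(0) - (alpha/2)*T with Gamma^(0) = (1/2)*g'(p) = -T/2,
so Gamma^(alpha) = -((1+alpha)/2)*T.
alpha = 1, -(1+alpha)/2 = -1.0.
Gamma = -1.0 * -68.153122 = 68.1531

68.1531


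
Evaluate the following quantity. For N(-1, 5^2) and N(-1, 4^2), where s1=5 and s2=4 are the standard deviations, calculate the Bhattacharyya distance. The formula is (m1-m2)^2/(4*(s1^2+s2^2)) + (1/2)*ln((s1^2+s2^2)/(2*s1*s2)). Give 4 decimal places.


Bhattacharyya distance between two Gaussians:
DB = (m1-m2)^2/(4*(s1^2+s2^2)) + (1/2)*ln((s1^2+s2^2)/(2*s1*s2)).
(m1-m2)^2 = (0)^2 = 0.
s1^2+s2^2 = 25 + 16 = 41.
term1 = 0/164 = 0.0.
term2 = 0.5*ln(41/40.0) = 0.012346.
DB = 0.0 + 0.012346 = 0.0123

0.0123


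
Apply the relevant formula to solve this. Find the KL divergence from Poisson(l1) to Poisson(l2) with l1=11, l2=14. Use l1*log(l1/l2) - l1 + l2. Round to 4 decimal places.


KL divergence for Poisson:
KL = l1*log(l1/l2) - l1 + l2.
l1 = 11, l2 = 14.
log(11/14) = -0.241162.
l1*log(l1/l2) = 11 * -0.241162 = -2.652783.
KL = -2.652783 - 11 + 14 = 0.3472

0.3472


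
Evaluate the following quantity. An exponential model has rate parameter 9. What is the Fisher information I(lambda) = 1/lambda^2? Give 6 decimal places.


Fisher information for exponential: I(lambda) = 1/lambda^2.
lambda = 9, lambda^2 = 81.
I = 1/81 = 0.012346

0.012346


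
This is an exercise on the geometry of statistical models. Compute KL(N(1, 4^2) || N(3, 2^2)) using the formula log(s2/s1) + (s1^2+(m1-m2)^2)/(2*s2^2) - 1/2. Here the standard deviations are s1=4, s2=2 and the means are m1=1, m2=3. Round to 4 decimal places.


KL divergence between normal distributions:
KL = log(s2/s1) + (s1^2 + (m1-m2)^2)/(2*s2^2) - 1/2.
log(2/4) = -0.693147.
(4^2 + (1-3)^2)/(2*2^2) = (16 + 4)/8 = 2.5.
KL = -0.693147 + 2.5 - 0.5 = 1.3069

1.3069


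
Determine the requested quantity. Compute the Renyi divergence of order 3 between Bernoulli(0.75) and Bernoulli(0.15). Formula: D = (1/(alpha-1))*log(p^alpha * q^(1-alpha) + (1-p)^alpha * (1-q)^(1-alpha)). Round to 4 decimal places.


Renyi divergence of order alpha between Bernoulli distributions:
D = (1/(alpha-1))*log(p^alpha * q^(1-alpha) + (1-p)^alpha * (1-q)^(1-alpha)).
alpha = 3, p = 0.75, q = 0.15.
p^alpha * q^(1-alpha) = 0.75^3 * 0.15^-2 = 18.75.
(1-p)^alpha * (1-q)^(1-alpha) = 0.25^3 * 0.85^-2 = 0.021626.
sum = 18.75 + 0.021626 = 18.771626.
D = (1/2)*log(18.771626) = 1.4662

1.4662


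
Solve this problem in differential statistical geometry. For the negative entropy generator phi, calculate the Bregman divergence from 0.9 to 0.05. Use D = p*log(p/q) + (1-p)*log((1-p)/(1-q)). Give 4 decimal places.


Bregman divergence with negative entropy generator:
D = p*log(p/q) + (1-p)*log((1-p)/(1-q)).
p = 0.9, q = 0.05.
p*log(p/q) = 0.9*log(0.9/0.05) = 2.601335.
(1-p)*log((1-p)/(1-q)) = 0.1*log(0.1/0.95) = -0.225129.
D = 2.601335 + -0.225129 = 2.3762

2.3762


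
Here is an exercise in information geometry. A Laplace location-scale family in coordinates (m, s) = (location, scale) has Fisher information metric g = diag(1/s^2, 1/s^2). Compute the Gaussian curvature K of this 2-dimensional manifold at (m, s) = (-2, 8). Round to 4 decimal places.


The metric has the form g = (A dm^2 + B ds^2)/s^2 with A = 1, B = 1.
Substitute u = sqrt(A/B)*m: g = B*(du^2 + ds^2)/s^2, i.e. B times the
Poincare upper half-plane metric, which has constant Gaussian curvature -1.
Scaling a 2D metric by a constant c divides the Gaussian curvature by c,
so K = -1/B = -1/(1) = -1.0000 everywhere (the point (m, s) = (-2, 8) is irrelevant:
the curvature is constant).
The requested Gaussian curvature is K = -1.0000.

-1.0000


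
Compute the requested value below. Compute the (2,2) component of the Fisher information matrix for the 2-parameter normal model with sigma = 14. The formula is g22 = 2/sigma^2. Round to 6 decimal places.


For the 2-parameter normal family, the Fisher metric has:
  g11 = 1/sigma^2, g22 = 2/sigma^2.
sigma = 14, sigma^2 = 196.
g22 = 0.010204

0.010204


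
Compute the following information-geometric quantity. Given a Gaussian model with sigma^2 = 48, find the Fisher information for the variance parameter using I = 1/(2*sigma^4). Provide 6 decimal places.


Fisher information for variance: I(sigma^2) = 1/(2*sigma^4).
sigma^2 = 48, so sigma^4 = 2304.
I = 1/(2*2304) = 1/4608 = 0.000217

0.000217


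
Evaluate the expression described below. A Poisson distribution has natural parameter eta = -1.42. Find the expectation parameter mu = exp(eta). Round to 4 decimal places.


Expectation parameter for Poisson exponential family:
mu = exp(eta).
eta = -1.42.
mu = exp(-1.42) = 0.2417

0.2417


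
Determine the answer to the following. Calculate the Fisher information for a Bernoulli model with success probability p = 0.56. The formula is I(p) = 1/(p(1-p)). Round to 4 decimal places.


For Bernoulli(p), Fisher information is I(p) = 1/(p*(1-p)).
p = 0.56, 1-p = 0.44.
p*(1-p) = 0.2464.
I(p) = 1/0.2464 = 4.0584

4.0584


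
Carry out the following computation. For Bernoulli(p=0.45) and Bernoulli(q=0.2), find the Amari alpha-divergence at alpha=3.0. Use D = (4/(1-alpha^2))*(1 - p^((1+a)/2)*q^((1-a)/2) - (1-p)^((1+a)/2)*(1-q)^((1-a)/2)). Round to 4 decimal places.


Amari alpha-divergence:
D = (4/(1-alpha^2))*(1 - p^((1+a)/2)*q^((1-a)/2) - (1-p)^((1+a)/2)*(1-q)^((1-a)/2)).
alpha = 3.0, p = 0.45, q = 0.2.
e1 = (1+alpha)/2 = 2.0, e2 = (1-alpha)/2 = -1.0.
t1 = p^e1 * q^e2 = 0.45^2.0 * 0.2^-1.0 = 1.0125.
t2 = (1-p)^e1 * (1-q)^e2 = 0.55^2.0 * 0.8^-1.0 = 0.378125.
4/(1-alpha^2) = -0.5.
D = -0.5*(1 - 1.0125 - 0.378125) = 0.1953

0.1953


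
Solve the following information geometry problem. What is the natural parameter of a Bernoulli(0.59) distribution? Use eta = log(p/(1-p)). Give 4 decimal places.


Natural parameter for Bernoulli: eta = log(p/(1-p)).
p = 0.59, 1-p = 0.41.
p/(1-p) = 1.439024.
eta = log(1.439024) = 0.3640

0.3640


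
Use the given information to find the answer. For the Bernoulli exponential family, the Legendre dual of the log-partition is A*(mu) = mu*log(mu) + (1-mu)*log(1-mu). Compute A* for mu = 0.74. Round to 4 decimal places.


Legendre transform for Bernoulli:
A*(mu) = mu*log(mu) + (1-mu)*log(1-mu).
mu = 0.74, 1-mu = 0.26.
mu*log(mu) = 0.74*log(0.74) = -0.222818.
(1-mu)*log(1-mu) = 0.26*log(0.26) = -0.350239.
A* = -0.222818 + -0.350239 = -0.5731

-0.5731


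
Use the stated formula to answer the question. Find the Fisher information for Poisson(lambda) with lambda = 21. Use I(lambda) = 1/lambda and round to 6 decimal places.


Fisher information for Poisson: I(lambda) = 1/lambda.
lambda = 21.
I(lambda) = 1/21 = 0.047619

0.047619


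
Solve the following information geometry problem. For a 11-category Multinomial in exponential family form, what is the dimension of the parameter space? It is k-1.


Exponential family dimension calculation:
For Multinomial with k=11 categories, dim = k-1 = 10.

10


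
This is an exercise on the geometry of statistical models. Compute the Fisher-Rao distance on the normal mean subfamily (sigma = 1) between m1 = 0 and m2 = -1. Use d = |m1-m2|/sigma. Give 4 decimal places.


On the fixed-variance normal subfamily, geodesic distance = |m1-m2|/sigma.
|0 - -1| = 1.
sigma = 1.
d = 1/1 = 1.0000

1.0000


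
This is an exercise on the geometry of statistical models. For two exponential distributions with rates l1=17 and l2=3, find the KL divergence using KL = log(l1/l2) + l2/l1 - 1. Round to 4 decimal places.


KL divergence for exponential family:
KL = log(l1/l2) + l2/l1 - 1.
log(17/3) = 1.734601.
3/17 = 0.176471.
KL = 1.734601 + 0.176471 - 1 = 0.9111

0.9111


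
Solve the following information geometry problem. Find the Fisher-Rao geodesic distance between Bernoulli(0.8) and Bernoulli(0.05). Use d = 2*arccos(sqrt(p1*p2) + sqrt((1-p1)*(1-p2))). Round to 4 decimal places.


Geodesic distance on Bernoulli manifold:
d(p1,p2) = 2*arccos(sqrt(p1*p2) + sqrt((1-p1)*(1-p2))).
sqrt(p1*p2) = sqrt(0.8*0.05) = 0.2.
sqrt((1-p1)*(1-p2)) = sqrt(0.2*0.95) = 0.43589.
arg = 0.2 + 0.43589 = 0.63589.
d = 2*arccos(0.63589) = 1.7633

1.7633


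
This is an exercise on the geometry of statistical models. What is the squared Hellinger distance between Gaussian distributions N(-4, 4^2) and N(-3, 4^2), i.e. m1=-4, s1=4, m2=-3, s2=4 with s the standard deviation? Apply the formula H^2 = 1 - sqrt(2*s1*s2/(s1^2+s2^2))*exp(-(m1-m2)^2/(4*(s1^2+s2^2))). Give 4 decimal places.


Squared Hellinger distance for Gaussians:
H^2 = 1 - sqrt(2*s1*s2/(s1^2+s2^2)) * exp(-(m1-m2)^2/(4*(s1^2+s2^2))).
s1^2 = 16, s2^2 = 16, s1^2+s2^2 = 32.
sqrt(2*4*4/(32)) = 1.0.
(m1-m2)^2 = (-1)^2 = 1.
exp(-1/(4*32)) = exp(-0.007812) = 0.992218.
H^2 = 1 - 1.0*0.992218 = 0.0078

0.0078


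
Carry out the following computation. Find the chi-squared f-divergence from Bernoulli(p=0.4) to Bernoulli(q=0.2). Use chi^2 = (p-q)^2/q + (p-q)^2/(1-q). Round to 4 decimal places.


Chi-squared divergence between Bernoulli distributions:
chi^2 = (p-q)^2/q + (p-q)^2/(1-q).
p = 0.4, q = 0.2, p-q = 0.2.
(p-q)^2 = 0.04.
term1 = 0.04/0.2 = 0.2.
term2 = 0.04/0.8 = 0.05.
chi^2 = 0.2 + 0.05 = 0.2500

0.2500


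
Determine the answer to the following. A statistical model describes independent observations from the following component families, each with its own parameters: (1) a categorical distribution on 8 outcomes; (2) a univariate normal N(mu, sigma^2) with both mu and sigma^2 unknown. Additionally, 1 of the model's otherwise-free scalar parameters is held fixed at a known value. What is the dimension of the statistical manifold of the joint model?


The dimension of a statistical manifold equals the number of free
(independent) real parameters of the model. For a product of independent
blocks the parameter counts add.
- categorical on 8 outcomes (probabilities sum to 1): 8-1 = 7.
- normal (mu, sigma^2): 2.
Total = 7 + 2 = 9.
1 parameter(s) fixed at known values: 9 - 1 = 8.
Dimension = 8

8


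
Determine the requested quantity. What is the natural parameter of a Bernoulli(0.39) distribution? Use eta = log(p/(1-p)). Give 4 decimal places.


Natural parameter for Bernoulli: eta = log(p/(1-p)).
p = 0.39, 1-p = 0.61.
p/(1-p) = 0.639344.
eta = log(0.639344) = -0.4473

-0.4473


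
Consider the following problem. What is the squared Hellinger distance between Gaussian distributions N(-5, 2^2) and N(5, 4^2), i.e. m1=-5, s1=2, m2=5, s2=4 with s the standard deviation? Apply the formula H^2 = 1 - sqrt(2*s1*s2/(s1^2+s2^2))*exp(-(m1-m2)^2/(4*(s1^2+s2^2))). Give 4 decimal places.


Squared Hellinger distance for Gaussians:
H^2 = 1 - sqrt(2*s1*s2/(s1^2+s2^2)) * exp(-(m1-m2)^2/(4*(s1^2+s2^2))).
s1^2 = 4, s2^2 = 16, s1^2+s2^2 = 20.
sqrt(2*2*4/(20)) = 0.894427.
(m1-m2)^2 = (-10)^2 = 100.
exp(-100/(4*20)) = exp(-1.25) = 0.286505.
H^2 = 1 - 0.894427*0.286505 = 0.7437

0.7437


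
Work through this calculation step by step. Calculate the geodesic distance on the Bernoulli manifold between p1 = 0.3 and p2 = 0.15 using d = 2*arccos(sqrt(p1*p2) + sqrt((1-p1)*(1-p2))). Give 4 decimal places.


Geodesic distance on Bernoulli manifold:
d(p1,p2) = 2*arccos(sqrt(p1*p2) + sqrt((1-p1)*(1-p2))).
sqrt(p1*p2) = sqrt(0.3*0.15) = 0.212132.
sqrt((1-p1)*(1-p2)) = sqrt(0.7*0.85) = 0.771362.
arg = 0.212132 + 0.771362 = 0.983494.
d = 2*arccos(0.983494) = 0.3639

0.3639


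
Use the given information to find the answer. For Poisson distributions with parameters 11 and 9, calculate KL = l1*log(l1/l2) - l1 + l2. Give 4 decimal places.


KL divergence for Poisson:
KL = l1*log(l1/l2) - l1 + l2.
l1 = 11, l2 = 9.
log(11/9) = 0.200671.
l1*log(l1/l2) = 11 * 0.200671 = 2.207378.
KL = 2.207378 - 11 + 9 = 0.2074

0.2074


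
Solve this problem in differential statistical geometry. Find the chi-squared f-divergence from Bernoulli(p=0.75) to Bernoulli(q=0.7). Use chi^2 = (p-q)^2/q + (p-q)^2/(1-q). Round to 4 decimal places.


Chi-squared divergence between Bernoulli distributions:
chi^2 = (p-q)^2/q + (p-q)^2/(1-q).
p = 0.75, q = 0.7, p-q = 0.05.
(p-q)^2 = 0.0025.
term1 = 0.0025/0.7 = 0.003571.
term2 = 0.0025/0.3 = 0.008333.
chi^2 = 0.003571 + 0.008333 = 0.0119

0.0119


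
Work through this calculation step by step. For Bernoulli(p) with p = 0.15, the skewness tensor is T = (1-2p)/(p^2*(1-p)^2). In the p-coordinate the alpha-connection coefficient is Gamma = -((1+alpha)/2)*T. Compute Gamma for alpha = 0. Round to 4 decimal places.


Skewness (Amari-Chentsov) tensor: T = (1-2p)/(p^2*(1-p)^2).
p = 0.15, 1-2p = 0.7, p^2 = 0.0225, (1-p)^2 = 0.7225.
T = 0.7/(0.0225 * 0.7225) = 43.060361.
In the p-coordinate, Gamma^(alpha) = Gamma^(0) - (alpha/2)*T with Gamma^(0) = (1/2)*g'(p) = -T/2,
so Gamma^(alpha) = -((1+alpha)/2)*T.
alpha = 0, -(1+alpha)/2 = -0.5.
Gamma = -0.5 * 43.060361 = -21.5302

-21.5302


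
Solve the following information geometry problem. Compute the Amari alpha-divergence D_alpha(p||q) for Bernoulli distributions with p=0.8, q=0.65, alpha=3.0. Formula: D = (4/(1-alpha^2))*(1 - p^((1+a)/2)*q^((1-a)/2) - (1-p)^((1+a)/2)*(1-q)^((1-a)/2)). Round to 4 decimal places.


Amari alpha-divergence:
D = (4/(1-alpha^2))*(1 - p^((1+a)/2)*q^((1-a)/2) - (1-p)^((1+a)/2)*(1-q)^((1-a)/2)).
alpha = 3.0, p = 0.8, q = 0.65.
e1 = (1+alpha)/2 = 2.0, e2 = (1-alpha)/2 = -1.0.
t1 = p^e1 * q^e2 = 0.8^2.0 * 0.65^-1.0 = 0.984615.
t2 = (1-p)^e1 * (1-q)^e2 = 0.2^2.0 * 0.35^-1.0 = 0.114286.
4/(1-alpha^2) = -0.5.
D = -0.5*(1 - 0.984615 - 0.114286) = 0.0495

0.0495


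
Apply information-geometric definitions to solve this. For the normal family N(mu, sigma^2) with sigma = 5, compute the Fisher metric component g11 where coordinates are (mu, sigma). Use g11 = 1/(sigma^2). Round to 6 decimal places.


For the 2-parameter normal family, the Fisher metric has:
  g11 = 1/sigma^2, g22 = 2/sigma^2.
sigma = 5, sigma^2 = 25.
g11 = 0.040000

0.040000


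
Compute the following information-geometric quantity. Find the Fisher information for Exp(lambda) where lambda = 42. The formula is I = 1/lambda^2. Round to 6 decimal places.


Fisher information for exponential: I(lambda) = 1/lambda^2.
lambda = 42, lambda^2 = 1764.
I = 1/1764 = 0.000567

0.000567


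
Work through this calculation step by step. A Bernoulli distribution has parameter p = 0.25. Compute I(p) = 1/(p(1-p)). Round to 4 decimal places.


For Bernoulli(p), Fisher information is I(p) = 1/(p*(1-p)).
p = 0.25, 1-p = 0.75.
p*(1-p) = 0.1875.
I(p) = 1/0.1875 = 5.3333

5.3333


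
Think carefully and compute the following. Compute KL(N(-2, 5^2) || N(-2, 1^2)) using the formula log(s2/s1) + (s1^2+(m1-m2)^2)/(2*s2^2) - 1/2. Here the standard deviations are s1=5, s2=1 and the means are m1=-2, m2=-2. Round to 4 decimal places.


KL divergence between normal distributions:
KL = log(s2/s1) + (s1^2 + (m1-m2)^2)/(2*s2^2) - 1/2.
log(1/5) = -1.609438.
(5^2 + (-2--2)^2)/(2*1^2) = (25 + 0)/2 = 12.5.
KL = -1.609438 + 12.5 - 0.5 = 10.3906

10.3906


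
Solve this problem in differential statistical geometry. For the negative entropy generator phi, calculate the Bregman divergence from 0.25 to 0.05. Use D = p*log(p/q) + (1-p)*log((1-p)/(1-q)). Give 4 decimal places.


Bregman divergence with negative entropy generator:
D = p*log(p/q) + (1-p)*log((1-p)/(1-q)).
p = 0.25, q = 0.05.
p*log(p/q) = 0.25*log(0.25/0.05) = 0.402359.
(1-p)*log((1-p)/(1-q)) = 0.75*log(0.75/0.95) = -0.177292.
D = 0.402359 + -0.177292 = 0.2251

0.2251


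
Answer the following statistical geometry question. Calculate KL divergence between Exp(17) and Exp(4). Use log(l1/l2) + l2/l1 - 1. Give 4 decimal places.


KL divergence for exponential family:
KL = log(l1/l2) + l2/l1 - 1.
log(17/4) = 1.446919.
4/17 = 0.235294.
KL = 1.446919 + 0.235294 - 1 = 0.6822

0.6822


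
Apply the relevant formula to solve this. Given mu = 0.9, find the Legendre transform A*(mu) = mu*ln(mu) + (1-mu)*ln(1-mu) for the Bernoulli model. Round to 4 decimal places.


Legendre transform for Bernoulli:
A*(mu) = mu*log(mu) + (1-mu)*log(1-mu).
mu = 0.9, 1-mu = 0.1.
mu*log(mu) = 0.9*log(0.9) = -0.094824.
(1-mu)*log(1-mu) = 0.1*log(0.1) = -0.230259.
A* = -0.094824 + -0.230259 = -0.3251

-0.3251


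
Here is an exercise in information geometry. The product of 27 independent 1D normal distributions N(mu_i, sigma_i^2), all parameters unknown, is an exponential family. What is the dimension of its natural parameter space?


Exponential family dimension calculation:
Each univariate normal has two natural parameters (mu/sigma^2 and -1/(2 sigma^2)).
With 27 independent components, dim = 2 * 27 = 54.

54


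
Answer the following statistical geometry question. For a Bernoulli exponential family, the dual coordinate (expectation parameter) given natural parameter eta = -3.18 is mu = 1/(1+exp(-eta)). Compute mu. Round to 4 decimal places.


Dual coordinate (expectation parameter) for Bernoulli:
mu = 1/(1+exp(-eta)).
eta = -3.18.
exp(-eta) = exp(3.18) = 24.046754.
mu = 1/(1+24.046754) = 0.0399

0.0399


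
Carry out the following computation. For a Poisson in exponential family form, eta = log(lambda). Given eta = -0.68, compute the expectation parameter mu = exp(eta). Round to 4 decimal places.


Expectation parameter for Poisson exponential family:
mu = exp(eta).
eta = -0.68.
mu = exp(-0.68) = 0.5066

0.5066


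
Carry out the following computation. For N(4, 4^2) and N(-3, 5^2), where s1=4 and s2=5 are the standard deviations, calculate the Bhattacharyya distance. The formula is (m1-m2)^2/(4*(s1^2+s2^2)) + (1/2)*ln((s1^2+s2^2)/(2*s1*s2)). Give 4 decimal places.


Bhattacharyya distance between two Gaussians:
DB = (m1-m2)^2/(4*(s1^2+s2^2)) + (1/2)*ln((s1^2+s2^2)/(2*s1*s2)).
(m1-m2)^2 = (7)^2 = 49.
s1^2+s2^2 = 16 + 25 = 41.
term1 = 49/164 = 0.29878.
term2 = 0.5*ln(41/40.0) = 0.012346.
DB = 0.29878 + 0.012346 = 0.3111

0.3111


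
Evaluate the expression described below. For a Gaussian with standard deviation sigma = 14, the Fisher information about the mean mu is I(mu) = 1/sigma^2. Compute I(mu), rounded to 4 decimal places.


The Fisher information for the mean of a normal distribution is I(mu) = 1/sigma^2.
sigma = 14, so sigma^2 = 196.
I(mu) = 1/196 = 0.0051

0.0051


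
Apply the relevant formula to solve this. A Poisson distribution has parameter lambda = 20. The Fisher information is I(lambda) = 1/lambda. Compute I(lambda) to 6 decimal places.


Fisher information for Poisson: I(lambda) = 1/lambda.
lambda = 20.
I(lambda) = 1/20 = 0.050000

0.050000


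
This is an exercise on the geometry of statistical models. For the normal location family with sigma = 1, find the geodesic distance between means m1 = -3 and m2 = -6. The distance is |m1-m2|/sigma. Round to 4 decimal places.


On the fixed-variance normal subfamily, geodesic distance = |m1-m2|/sigma.
|-3 - -6| = 3.
sigma = 1.
d = 3/1 = 3.0000

3.0000


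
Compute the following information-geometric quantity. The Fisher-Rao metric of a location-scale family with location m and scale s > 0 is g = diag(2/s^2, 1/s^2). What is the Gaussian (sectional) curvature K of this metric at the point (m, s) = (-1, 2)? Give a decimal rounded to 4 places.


The metric has the form g = (A dm^2 + B ds^2)/s^2 with A = 2, B = 1.
Substitute u = sqrt(A/B)*m: g = B*(du^2 + ds^2)/s^2, i.e. B times the
Poincare upper half-plane metric, which has constant Gaussian curvature -1.
Scaling a 2D metric by a constant c divides the Gaussian curvature by c,
so K = -1/B = -1/(1) = -1.0000 everywhere (the point (m, s) = (-1, 2) is irrelevant:
the curvature is constant).
The requested Gaussian curvature is K = -1.0000.

-1.0000


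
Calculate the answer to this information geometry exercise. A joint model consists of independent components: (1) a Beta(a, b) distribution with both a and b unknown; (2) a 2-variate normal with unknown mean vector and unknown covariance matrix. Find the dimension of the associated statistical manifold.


The dimension of a statistical manifold equals the number of free
(independent) real parameters of the model. For a product of independent
blocks the parameter counts add.
- Beta (a, b): 2.
- 2-variate normal: 2 (mean) + 2*3/2 = 3 (symmetric covariance) = 5.
Total = 2 + 5 = 7.
Dimension = 7

7


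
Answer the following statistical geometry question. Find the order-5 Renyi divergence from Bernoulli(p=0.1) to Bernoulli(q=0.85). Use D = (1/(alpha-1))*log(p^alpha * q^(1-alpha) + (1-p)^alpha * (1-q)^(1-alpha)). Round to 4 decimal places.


Renyi divergence of order alpha between Bernoulli distributions:
D = (1/(alpha-1))*log(p^alpha * q^(1-alpha) + (1-p)^alpha * (1-q)^(1-alpha)).
alpha = 5, p = 0.1, q = 0.85.
p^alpha * q^(1-alpha) = 0.1^5 * 0.85^-4 = 1.9e-05.
(1-p)^alpha * (1-q)^(1-alpha) = 0.9^5 * 0.15^-4 = 1166.4.
sum = 1.9e-05 + 1166.4 = 1166.400019.
D = (1/4)*log(1166.400019) = 1.7654

1.7654


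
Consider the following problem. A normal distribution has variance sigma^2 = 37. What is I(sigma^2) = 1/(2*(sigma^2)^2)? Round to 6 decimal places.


Fisher information for variance: I(sigma^2) = 1/(2*sigma^4).
sigma^2 = 37, so sigma^4 = 1369.
I = 1/(2*1369) = 1/2738 = 0.000365

0.000365


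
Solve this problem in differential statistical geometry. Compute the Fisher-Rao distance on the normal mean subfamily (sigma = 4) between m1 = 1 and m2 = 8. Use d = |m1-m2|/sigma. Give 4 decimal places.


On the fixed-variance normal subfamily, geodesic distance = |m1-m2|/sigma.
|1 - 8| = 7.
sigma = 4.
d = 7/4 = 1.7500

1.7500


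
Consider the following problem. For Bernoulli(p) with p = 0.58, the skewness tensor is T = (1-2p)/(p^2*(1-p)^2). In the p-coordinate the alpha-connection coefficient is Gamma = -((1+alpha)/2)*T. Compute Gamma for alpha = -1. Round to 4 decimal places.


Skewness (Amari-Chentsov) tensor: T = (1-2p)/(p^2*(1-p)^2).
p = 0.58, 1-2p = -0.16, p^2 = 0.3364, (1-p)^2 = 0.1764.
T = -0.16/(0.3364 * 0.1764) = -2.696283.
In the p-coordinate, Gamma^(alpha) = Gamma^(0) - (alpha/2)*T with Gamma^(0) = (1/2)*g'(p) = -T/2,
so Gamma^(alpha) = -((1+alpha)/2)*T.
alpha = -1, -(1+alpha)/2 = 0.0.
Gamma = 0.0 * -2.696283 = 0.0000

0.0000


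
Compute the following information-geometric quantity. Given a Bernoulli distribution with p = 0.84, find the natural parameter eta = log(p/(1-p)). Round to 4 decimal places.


Natural parameter for Bernoulli: eta = log(p/(1-p)).
p = 0.84, 1-p = 0.16.
p/(1-p) = 5.25.
eta = log(5.25) = 1.6582

1.6582


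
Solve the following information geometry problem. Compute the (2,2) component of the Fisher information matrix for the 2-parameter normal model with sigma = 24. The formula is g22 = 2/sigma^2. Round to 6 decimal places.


For the 2-parameter normal family, the Fisher metric has:
  g11 = 1/sigma^2, g22 = 2/sigma^2.
sigma = 24, sigma^2 = 576.
g22 = 0.003472

0.003472


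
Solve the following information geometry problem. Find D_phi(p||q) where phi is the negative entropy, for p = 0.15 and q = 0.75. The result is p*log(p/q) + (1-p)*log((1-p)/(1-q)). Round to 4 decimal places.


Bregman divergence with negative entropy generator:
D = p*log(p/q) + (1-p)*log((1-p)/(1-q)).
p = 0.15, q = 0.75.
p*log(p/q) = 0.15*log(0.15/0.75) = -0.241416.
(1-p)*log((1-p)/(1-q)) = 0.85*log(0.85/0.25) = 1.040209.
D = -0.241416 + 1.040209 = 0.7988

0.7988


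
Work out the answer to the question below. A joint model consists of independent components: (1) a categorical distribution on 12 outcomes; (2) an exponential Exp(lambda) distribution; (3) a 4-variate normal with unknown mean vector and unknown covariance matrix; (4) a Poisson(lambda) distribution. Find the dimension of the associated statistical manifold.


The dimension of a statistical manifold equals the number of free
(independent) real parameters of the model. For a product of independent
blocks the parameter counts add.
- categorical on 12 outcomes (probabilities sum to 1): 12-1 = 11.
- exponential (lambda): 1.
- 4-variate normal: 4 (mean) + 4*5/2 = 10 (symmetric covariance) = 14.
- Poisson (lambda): 1.
Total = 11 + 1 + 14 + 1 = 27.
Dimension = 27

27


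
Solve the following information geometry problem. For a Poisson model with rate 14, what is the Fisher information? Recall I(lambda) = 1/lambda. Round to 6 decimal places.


Fisher information for Poisson: I(lambda) = 1/lambda.
lambda = 14.
I(lambda) = 1/14 = 0.071429

0.071429


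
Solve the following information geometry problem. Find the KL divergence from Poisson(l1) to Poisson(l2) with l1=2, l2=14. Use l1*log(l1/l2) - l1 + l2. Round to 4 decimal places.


KL divergence for Poisson:
KL = l1*log(l1/l2) - l1 + l2.
l1 = 2, l2 = 14.
log(2/14) = -1.94591.
l1*log(l1/l2) = 2 * -1.94591 = -3.89182.
KL = -3.89182 - 2 + 14 = 8.1082

8.1082


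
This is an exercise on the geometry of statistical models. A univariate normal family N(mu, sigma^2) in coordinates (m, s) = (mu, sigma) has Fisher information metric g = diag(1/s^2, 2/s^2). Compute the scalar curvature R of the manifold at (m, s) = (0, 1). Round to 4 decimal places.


The metric has the form g = (A dm^2 + B ds^2)/s^2 with A = 1, B = 2.
Substitute u = sqrt(A/B)*m: g = B*(du^2 + ds^2)/s^2, i.e. B times the
Poincare upper half-plane metric, which has constant Gaussian curvature -1.
Scaling a 2D metric by a constant c divides the Gaussian curvature by c,
so K = -1/B = -1/(2) = -0.5000 everywhere (the point (m, s) = (0, 1) is irrelevant:
the curvature is constant).
Scalar curvature in dimension 2: R = 2K = -2/(2) = -1.0000.

-1.0000


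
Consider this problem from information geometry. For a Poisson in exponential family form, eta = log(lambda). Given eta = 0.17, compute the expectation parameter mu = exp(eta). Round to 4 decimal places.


Expectation parameter for Poisson exponential family:
mu = exp(eta).
eta = 0.17.
mu = exp(0.17) = 1.1853

1.1853


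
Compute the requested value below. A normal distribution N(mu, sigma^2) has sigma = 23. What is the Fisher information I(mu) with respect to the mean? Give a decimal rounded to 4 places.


The Fisher information for the mean of a normal distribution is I(mu) = 1/sigma^2.
sigma = 23, so sigma^2 = 529.
I(mu) = 1/529 = 0.0019

0.0019


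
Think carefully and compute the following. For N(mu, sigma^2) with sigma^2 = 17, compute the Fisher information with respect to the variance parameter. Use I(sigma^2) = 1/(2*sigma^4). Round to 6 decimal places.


Fisher information for variance: I(sigma^2) = 1/(2*sigma^4).
sigma^2 = 17, so sigma^4 = 289.
I = 1/(2*289) = 1/578 = 0.001730

0.001730


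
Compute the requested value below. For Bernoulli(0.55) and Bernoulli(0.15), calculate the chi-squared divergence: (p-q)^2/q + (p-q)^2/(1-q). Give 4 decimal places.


Chi-squared divergence between Bernoulli distributions:
chi^2 = (p-q)^2/q + (p-q)^2/(1-q).
p = 0.55, q = 0.15, p-q = 0.4.
(p-q)^2 = 0.16.
term1 = 0.16/0.15 = 1.066667.
term2 = 0.16/0.85 = 0.188235.
chi^2 = 1.066667 + 0.188235 = 1.2549

1.2549


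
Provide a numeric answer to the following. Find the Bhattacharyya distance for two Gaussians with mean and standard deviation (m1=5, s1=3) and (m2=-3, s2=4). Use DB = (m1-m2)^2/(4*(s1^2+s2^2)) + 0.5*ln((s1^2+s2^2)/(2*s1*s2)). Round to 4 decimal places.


Bhattacharyya distance between two Gaussians:
DB = (m1-m2)^2/(4*(s1^2+s2^2)) + (1/2)*ln((s1^2+s2^2)/(2*s1*s2)).
(m1-m2)^2 = (8)^2 = 64.
s1^2+s2^2 = 9 + 16 = 25.
term1 = 64/100 = 0.64.
term2 = 0.5*ln(25/24.0) = 0.020411.
DB = 0.64 + 0.020411 = 0.6604

0.6604


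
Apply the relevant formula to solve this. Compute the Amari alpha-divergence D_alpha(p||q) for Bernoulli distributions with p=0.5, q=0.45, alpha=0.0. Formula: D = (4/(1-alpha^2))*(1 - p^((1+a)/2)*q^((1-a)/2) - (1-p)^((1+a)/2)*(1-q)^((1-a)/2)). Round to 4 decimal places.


Amari alpha-divergence:
D = (4/(1-alpha^2))*(1 - p^((1+a)/2)*q^((1-a)/2) - (1-p)^((1+a)/2)*(1-q)^((1-a)/2)).
alpha = 0.0, p = 0.5, q = 0.45.
e1 = (1+alpha)/2 = 0.5, e2 = (1-alpha)/2 = 0.5.
t1 = p^e1 * q^e2 = 0.5^0.5 * 0.45^0.5 = 0.474342.
t2 = (1-p)^e1 * (1-q)^e2 = 0.5^0.5 * 0.55^0.5 = 0.524404.
4/(1-alpha^2) = 4.0.
D = 4.0*(1 - 0.474342 - 0.524404) = 0.0050

0.0050


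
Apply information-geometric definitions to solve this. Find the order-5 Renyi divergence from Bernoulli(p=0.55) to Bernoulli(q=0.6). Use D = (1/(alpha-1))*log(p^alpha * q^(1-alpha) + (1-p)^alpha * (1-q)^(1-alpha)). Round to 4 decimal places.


Renyi divergence of order alpha between Bernoulli distributions:
D = (1/(alpha-1))*log(p^alpha * q^(1-alpha) + (1-p)^alpha * (1-q)^(1-alpha)).
alpha = 5, p = 0.55, q = 0.6.
p^alpha * q^(1-alpha) = 0.55^5 * 0.6^-4 = 0.388337.
(1-p)^alpha * (1-q)^(1-alpha) = 0.45^5 * 0.4^-4 = 0.720813.
sum = 0.388337 + 0.720813 = 1.10915.
D = (1/4)*log(1.10915) = 0.0259

0.0259


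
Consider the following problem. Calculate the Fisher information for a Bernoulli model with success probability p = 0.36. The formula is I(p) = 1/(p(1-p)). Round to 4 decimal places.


For Bernoulli(p), Fisher information is I(p) = 1/(p*(1-p)).
p = 0.36, 1-p = 0.64.
p*(1-p) = 0.2304.
I(p) = 1/0.2304 = 4.3403

4.3403


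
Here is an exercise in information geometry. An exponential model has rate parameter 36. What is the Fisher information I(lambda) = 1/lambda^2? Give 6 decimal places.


Fisher information for exponential: I(lambda) = 1/lambda^2.
lambda = 36, lambda^2 = 1296.
I = 1/1296 = 0.000772

0.000772


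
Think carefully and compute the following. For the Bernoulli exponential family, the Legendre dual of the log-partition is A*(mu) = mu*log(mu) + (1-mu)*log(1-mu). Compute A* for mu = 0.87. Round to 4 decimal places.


Legendre transform for Bernoulli:
A*(mu) = mu*log(mu) + (1-mu)*log(1-mu).
mu = 0.87, 1-mu = 0.13.
mu*log(mu) = 0.87*log(0.87) = -0.121158.
(1-mu)*log(1-mu) = 0.13*log(0.13) = -0.265229.
A* = -0.121158 + -0.265229 = -0.3864

-0.3864


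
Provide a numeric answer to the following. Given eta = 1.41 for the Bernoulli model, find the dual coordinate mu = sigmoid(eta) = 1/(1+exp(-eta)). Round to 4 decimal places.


Dual coordinate (expectation parameter) for Bernoulli:
mu = 1/(1+exp(-eta)).
eta = 1.41.
exp(-eta) = exp(-1.41) = 0.244143.
mu = 1/(1+0.244143) = 0.8038

0.8038


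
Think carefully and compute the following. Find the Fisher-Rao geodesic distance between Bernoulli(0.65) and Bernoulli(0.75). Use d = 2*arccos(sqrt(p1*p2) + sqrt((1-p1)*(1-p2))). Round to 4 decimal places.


Geodesic distance on Bernoulli manifold:
d(p1,p2) = 2*arccos(sqrt(p1*p2) + sqrt((1-p1)*(1-p2))).
sqrt(p1*p2) = sqrt(0.65*0.75) = 0.698212.
sqrt((1-p1)*(1-p2)) = sqrt(0.35*0.25) = 0.295804.
arg = 0.698212 + 0.295804 = 0.994016.
d = 2*arccos(0.994016) = 0.2189

0.2189


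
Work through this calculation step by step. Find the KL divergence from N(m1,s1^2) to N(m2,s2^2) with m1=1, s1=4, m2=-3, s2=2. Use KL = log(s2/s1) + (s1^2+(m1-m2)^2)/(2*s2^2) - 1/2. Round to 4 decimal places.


KL divergence between normal distributions:
KL = log(s2/s1) + (s1^2 + (m1-m2)^2)/(2*s2^2) - 1/2.
log(2/4) = -0.693147.
(4^2 + (1--3)^2)/(2*2^2) = (16 + 16)/8 = 4.0.
KL = -0.693147 + 4.0 - 0.5 = 2.8069

2.8069


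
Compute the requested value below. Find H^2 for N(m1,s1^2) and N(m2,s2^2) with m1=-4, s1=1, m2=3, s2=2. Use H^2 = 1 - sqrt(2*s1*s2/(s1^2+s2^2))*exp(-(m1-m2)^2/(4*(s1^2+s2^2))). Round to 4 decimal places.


Squared Hellinger distance for Gaussians:
H^2 = 1 - sqrt(2*s1*s2/(s1^2+s2^2)) * exp(-(m1-m2)^2/(4*(s1^2+s2^2))).
s1^2 = 1, s2^2 = 4, s1^2+s2^2 = 5.
sqrt(2*1*2/(5)) = 0.894427.
(m1-m2)^2 = (-7)^2 = 49.
exp(-49/(4*5)) = exp(-2.45) = 0.086294.
H^2 = 1 - 0.894427*0.086294 = 0.9228

0.9228
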